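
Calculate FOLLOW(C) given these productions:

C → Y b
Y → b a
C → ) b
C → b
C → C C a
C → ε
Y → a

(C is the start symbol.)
{ $, ')', 'a', 'b' }

C is the start symbol, so $ ∈ FOLLOW(C).
In C → C C a: C is followed by C a, add FIRST(C a) \ {ε} = { ')', 'a', 'b' }
In C → C C a: C is followed by a, add FIRST(a) \ {ε} = { 'a' }

Taking the union: FOLLOW(C) = { $, ')', 'a', 'b' }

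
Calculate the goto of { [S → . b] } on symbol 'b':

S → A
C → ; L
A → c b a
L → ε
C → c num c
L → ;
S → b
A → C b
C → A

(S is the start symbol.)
GOTO(I, 'b') = CLOSURE({ [A → αX.β] : [A → α.Xβ] ∈ I, X = 'b' })

Items with dot before 'b', with the dot advanced:
  [S → . b] → [S → b .]
Closure adds nothing (no advanced item has the dot before a non-terminal).

GOTO = { [S → b .] }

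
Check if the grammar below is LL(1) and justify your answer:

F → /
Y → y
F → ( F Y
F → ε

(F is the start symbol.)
Yes, the grammar is LL(1).

A grammar is LL(1) if for each non-terminal N with multiple productions, the predict sets of those productions are pairwise disjoint, where PREDICT(N → α) = (FIRST(α) \ {ε}) ∪ (FOLLOW(N) if α ⇒* ε).

Relevant sets:
  FOLLOW(F) = { $, 'y' }

For F:
  PREDICT(F → '/') = { '/' }
  PREDICT(F → '(' F Y) = { '(' }
  PREDICT(F → ε) = { $, 'y' }
Y has a single production, so nothing to check there.

All predict sets are disjoint. The grammar IS LL(1).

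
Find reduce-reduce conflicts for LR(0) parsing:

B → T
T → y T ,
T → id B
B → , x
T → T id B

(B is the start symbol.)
No reduce-reduce conflicts

A reduce-reduce conflict occurs when an LR(0) state has two complete items [A → α .] and [B → β .] — both call for a reduction, and with no lookahead the parser cannot choose between them.

Augment with B' → B and build the canonical LR(0) collection (I0 = CLOSURE({[B' → . B]}), then GOTO on every symbol after a dot until no new states appear). It has 12 states:
  I0: { [B → . , x], [B → . T], [B' → . B], [T → . T id B], [T → . id B], [T → . y T ,] }  — shift
  I1: { [B → , . x] }  — shift
  I2: { [B' → B .] }  — accept
  I3: { [B → T .], [T → T . id B] }  — shift, reduce
  I4: { [B → . , x], [B → . T], [T → . T id B], [T → . id B], [T → . y T ,], [T → id . B] }  — shift
  I5: { [T → . T id B], [T → . id B], [T → . y T ,], [T → y . T ,] }  — shift
  I6: { [T → T . id B], [T → y T . ,] }  — shift
  I7: { [T → y T , .] }  — reduce
  I8: { [B → . , x], [B → . T], [T → . T id B], [T → . id B], [T → . y T ,], [T → T id . B] }  — shift
  I9: { [T → T id B .] }  — reduce
  I10: { [T → id B .] }  — reduce
  I11: { [B → , x .] }  — reduce

No state contains more than one complete item.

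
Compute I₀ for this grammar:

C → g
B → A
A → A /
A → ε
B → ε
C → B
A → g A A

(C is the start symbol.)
{ [A → . A /], [A → . g A A], [A → .], [B → . A], [B → .], [C → . B], [C → . g], [C' → . C] }

First, augment the grammar with C' → C
I₀ = CLOSURE({ [C' → . C] }):
  [C' → . C] has the dot before C: add [C → . g], [C → . B]
  [C → . B] has the dot before B: add [B → . A], [B → .]
  [B → . A] has the dot before A: add [A → . A /], [A → .], [A → . g A A]
No further items can be added.

I₀ = { [A → . A /], [A → . g A A], [A → .], [B → . A], [B → .], [C → . B], [C → . g], [C' → . C] }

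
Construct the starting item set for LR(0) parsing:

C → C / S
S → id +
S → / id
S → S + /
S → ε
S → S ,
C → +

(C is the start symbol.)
First, augment the grammar with C' → C
I₀ = CLOSURE({ [C' → . C] }):
  [C' → . C] has the dot before C: add [C → . C / S], [C → . +]
No further items can be added.

I₀ = { [C → . +], [C → . C / S], [C' → . C] }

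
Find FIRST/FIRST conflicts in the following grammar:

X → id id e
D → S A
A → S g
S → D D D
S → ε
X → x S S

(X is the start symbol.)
A FIRST/FIRST conflict occurs when two productions N → α and N → β for the same non-terminal have FIRST(α) ∩ FIRST(β) ≠ ∅ (with ε ∈ FIRST of a nullable right-hand side, so two nullable alternatives also conflict).

FIRST sets of the non-terminals at (or reachable through a nullable prefix from) the front of some alternative:
  FIRST(D) = { 'g' }

Productions for X:
  X → id id e: FIRST = { 'id' }
  X → x S S: FIRST = { 'x' }
Productions for S:
  S → D D D: FIRST = { 'g' }
  S → ε: FIRST = { ε }
D, A have only one production, so no FIRST/FIRST conflict is possible there.

All alternatives of each non-terminal have pairwise disjoint FIRST sets.

Answer: No FIRST/FIRST conflicts.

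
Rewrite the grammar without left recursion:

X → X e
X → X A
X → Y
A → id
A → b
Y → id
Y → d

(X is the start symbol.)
X is directly left-recursive. The standard transformation for
  A → A α₁ | ... | A α_m | β₁ | ... | β_n
is
  A  → β₁ A' | ... | β_n A'
  A' → α₁ A' | ... | α_m A' | ε

X → Y becomes X → Y X'
X → X e becomes X' → e X'
X → X A becomes X' → A X'
Add X' → ε

Productions for other non-terminals are unchanged:
  A → id
  A → b
  Y → id
  Y → d

Resulting grammar:
X → Y X'
X' → e X'
X' → A X'
X' → ε
A → id
A → b
Y → id
Y → d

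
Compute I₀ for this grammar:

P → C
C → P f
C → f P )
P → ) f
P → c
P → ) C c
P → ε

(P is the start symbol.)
First, augment the grammar with P' → P
I₀ = CLOSURE({ [P' → . P] }):
  [P' → . P] has the dot before P: add [P → . C], [P → . ) f], [P → . c], [P → . ) C c], [P → .]
  [P → . C] has the dot before C: add [C → . P f], [C → . f P )]
No further items can be added.

I₀ = { [C → . P f], [C → . f P )], [P → . ) C c], [P → . ) f], [P → . C], [P → . c], [P → .], [P' → . P] }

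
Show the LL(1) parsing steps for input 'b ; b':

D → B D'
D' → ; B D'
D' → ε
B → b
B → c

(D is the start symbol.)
Stack is shown with the top on the left.

Stack     Input    Action
-------------------------
D $       b ; b $  output D → B D'
B D' $    b ; b $  output B → b
b D' $    b ; b $  match 'b'
D' $      ; b $    output D' → ; B D'
; B D' $  ; b $    match ';'
B D' $    b $      output B → b
b D' $    b $      match 'b'
D' $      $        output D' → ε
$         $        accept

The string is accepted.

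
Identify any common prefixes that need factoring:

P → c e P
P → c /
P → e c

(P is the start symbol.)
Left-factoring is needed when two productions for the same non-terminal
share a common prefix on the right-hand side.

Productions for P:
  P → c e P
  P → c /
  P → e c

Found common prefix 'c' in productions for P

Answer: Yes, P has productions with common prefix 'c'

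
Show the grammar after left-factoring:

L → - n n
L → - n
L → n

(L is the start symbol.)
Left-factoring transforms A → αβ₁ | αβ₂ into A → αA' and A' → β₁ | β₂
(α is the longest common prefix among the alternatives). Repeat until
no nonterminal has two alternatives with a common prefix.

Round 1: L has alternatives sharing prefix '- n'. Introduce L': L → - n L'
  Add: L' → n
  Add: L' → ε

No remaining common prefixes — done.

Resulting grammar:
L → - n L'
L' → n
L' → ε
L → n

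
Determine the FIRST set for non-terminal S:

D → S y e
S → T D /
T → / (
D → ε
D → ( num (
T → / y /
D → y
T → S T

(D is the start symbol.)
{ '/' }

FIRST sets of the other non-terminals involved (by the same procedure, iterated to a fixed point):
  FIRST(T) = { '/' }

From S → T D /:
  - T is a non-terminal: add FIRST(T) \ {ε} = { '/' }
    T is not nullable, so stop

Collecting: FIRST(S) = { '/' }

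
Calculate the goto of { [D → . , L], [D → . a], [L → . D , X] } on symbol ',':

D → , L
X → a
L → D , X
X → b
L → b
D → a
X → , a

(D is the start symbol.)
{ [D → , . L], [D → . , L], [D → . a], [L → . D , X], [L → . b] }

GOTO(I, ',') = CLOSURE({ [A → αX.β] : [A → α.Xβ] ∈ I, X = ',' })

Items with dot before ',', with the dot advanced:
  [D → . , L] → [D → , . L]
Closure of the advanced items:
  [D → , . L] has the dot before L: add [L → . D , X], [L → . b]
  [L → . D , X] has the dot before D: add [D → . , L], [D → . a]

GOTO = { [D → , . L], [D → . , L], [D → . a], [L → . D , X], [L → . b] }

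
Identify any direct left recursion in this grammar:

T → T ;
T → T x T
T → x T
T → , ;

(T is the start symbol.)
Yes, T is left-recursive

T → T ;: LEFT RECURSIVE (starts with T)
T → T x T: LEFT RECURSIVE (starts with T)
T → x T: starts with x
T → , ;: starts with ','

The grammar has direct left recursion on: T.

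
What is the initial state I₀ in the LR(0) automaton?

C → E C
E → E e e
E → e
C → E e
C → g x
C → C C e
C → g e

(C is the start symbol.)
First, augment the grammar with C' → C
I₀ = CLOSURE({ [C' → . C] }):
  [C' → . C] has the dot before C: add [C → . E C], [C → . E e], [C → . g x], [C → . C C e], [C → . g e]
  [C → . E C] has the dot before E: add [E → . E e e], [E → . e]
No further items can be added.

I₀ = { [C → . C C e], [C → . E C], [C → . E e], [C → . g e], [C → . g x], [C' → . C], [E → . E e e], [E → . e] }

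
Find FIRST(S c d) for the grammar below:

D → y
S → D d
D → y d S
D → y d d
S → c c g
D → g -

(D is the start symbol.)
FIRST sets of the non-terminals involved (from the grammar, by fixed-point iteration):
  FIRST(S) = { 'c', 'g', 'y' }

To compute FIRST(S c d), process the symbols left to right:
Symbol S is a non-terminal. Add FIRST(S) \ {ε} = { 'c', 'g', 'y' }
S is not nullable (ε ∉ FIRST(S)), so stop here.
FIRST(S c d) = { 'c', 'g', 'y' }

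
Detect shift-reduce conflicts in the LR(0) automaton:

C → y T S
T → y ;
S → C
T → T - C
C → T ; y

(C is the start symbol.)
No shift-reduce conflicts

A shift-reduce conflict occurs when an LR(0) state has both:
  - a complete (reduce) item [A → α .] (dot at the end), and
  - a shift item [B → β . c γ] (dot before a terminal).

Augment with C' → C and build the canonical LR(0) collection (I0 = CLOSURE({[C' → . C]}), then GOTO on every symbol after a dot until no new states appear). It has 13 states:
  I0: { [C → . T ; y], [C → . y T S], [C' → . C], [T → . T - C], [T → . y ;] }  — shift
  I1: { [C' → C .] }  — accept
  I2: { [C → T . ; y], [T → T . - C] }  — shift
  I3: { [C → y . T S], [T → . T - C], [T → . y ;], [T → y . ;] }  — shift
  I4: { [T → y ; .] }  — reduce
  I5: { [C → . T ; y], [C → . y T S], [C → y T . S], [S → . C], [T → . T - C], [T → . y ;], [T → T . - C] }  — shift
  I6: { [T → y . ;] }  — shift
  I7: { [C → . T ; y], [C → . y T S], [T → . T - C], [T → . y ;], [T → T - . C] }  — shift
  I8: { [S → C .] }  — reduce
  I9: { [C → y T S .] }  — reduce
  I10: { [T → T - C .] }  — reduce
  I11: { [C → T ; . y] }  — shift
  I12: { [C → T ; y .] }  — reduce

No state contains both a complete item and a shift item.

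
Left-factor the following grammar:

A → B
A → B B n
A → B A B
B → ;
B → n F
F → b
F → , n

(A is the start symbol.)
A → B A'
A' → ε
A' → B n
A' → A B
B → ;
B → n F
F → b
F → , n

Left-factoring transforms A → αβ₁ | αβ₂ into A → αA' and A' → β₁ | β₂
(α is the longest common prefix among the alternatives). Repeat until
no nonterminal has two alternatives with a common prefix.

Round 1: A has alternatives sharing prefix 'B'. Introduce A': A → B A'
  Add: A' → ε
  Add: A' → B n
  Add: A' → A B

No remaining common prefixes — done.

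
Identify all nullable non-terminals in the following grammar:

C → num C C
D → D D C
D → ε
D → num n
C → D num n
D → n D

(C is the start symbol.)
ε-productions: D → ε
So D is immediately nullable.
No further non-terminal can be added: every production for the remaining non-terminals contains a terminal or a non-nullable non-terminal.
Nullable = { 'D' }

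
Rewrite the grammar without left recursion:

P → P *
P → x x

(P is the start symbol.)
P → x x P'
P' → * P'
P' → ε

P is directly left-recursive. The standard transformation for
  A → A α₁ | ... | A α_m | β₁ | ... | β_n
is
  A  → β₁ A' | ... | β_n A'
  A' → α₁ A' | ... | α_m A' | ε

P → x x becomes P → x x P'
P → P * becomes P' → * P'
Add P' → ε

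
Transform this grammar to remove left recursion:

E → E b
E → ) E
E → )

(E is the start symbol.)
E → ) E E'
E → ) E'
E' → b E'
E' → ε

E is directly left-recursive. The standard transformation for
  A → A α₁ | ... | A α_m | β₁ | ... | β_n
is
  A  → β₁ A' | ... | β_n A'
  A' → α₁ A' | ... | α_m A' | ε

E → ) E becomes E → ) E E'
E → ) becomes E → ) E'
E → E b becomes E' → b E'
Add E' → ε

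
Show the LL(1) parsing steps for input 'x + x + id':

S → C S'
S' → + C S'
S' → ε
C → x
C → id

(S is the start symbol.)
Stack is shown with the top on the left.

Stack     Input         Action
------------------------------
S $       x + x + id $  output S → C S'
C S' $    x + x + id $  output C → x
x S' $    x + x + id $  match 'x'
S' $      + x + id $    output S' → + C S'
+ C S' $  + x + id $    match '+'
C S' $    x + id $      output C → x
x S' $    x + id $      match 'x'
S' $      + id $        output S' → + C S'
+ C S' $  + id $        match '+'
C S' $    id $          output C → id
id S' $   id $          match 'id'
S' $      $             output S' → ε
$         $             accept

The string is accepted.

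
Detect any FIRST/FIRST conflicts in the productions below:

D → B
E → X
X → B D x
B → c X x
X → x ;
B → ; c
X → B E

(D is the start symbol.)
Yes. X → B D x / X → B E on { ';', 'c' }

A FIRST/FIRST conflict occurs when two productions N → α and N → β for the same non-terminal have FIRST(α) ∩ FIRST(β) ≠ ∅ (with ε ∈ FIRST of a nullable right-hand side, so two nullable alternatives also conflict).

FIRST sets of the non-terminals at (or reachable through a nullable prefix from) the front of some alternative:
  FIRST(B) = { ';', 'c' }

Productions for X:
  X → B D x: FIRST = { ';', 'c' }
  X → x ;: FIRST = { 'x' }
  X → B E: FIRST = { ';', 'c' }
Productions for B:
  B → c X x: FIRST = { 'c' }
  B → ; c: FIRST = { ';' }
D, E have only one production, so no FIRST/FIRST conflict is possible there.

Conflict for X: X → B D x and X → B E
  Overlap: { ';', 'c' }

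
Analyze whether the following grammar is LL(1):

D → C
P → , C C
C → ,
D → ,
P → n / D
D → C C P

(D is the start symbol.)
No. Predict set conflict for D: { ',' }

A grammar is LL(1) if for each non-terminal N with multiple productions, the predict sets of those productions are pairwise disjoint, where PREDICT(N → α) = (FIRST(α) \ {ε}) ∪ (FOLLOW(N) if α ⇒* ε).

Relevant sets:
  FIRST(C) = { ',' }

For D:
  PREDICT(D → C) = { ',' }
  PREDICT(D → ',') = { ',' }
  PREDICT(D → C C P) = { ',' }
For P:
  PREDICT(P → ',' C C) = { ',' }
  PREDICT(P → n '/' D) = { 'n' }
C has a single production, so nothing to check there.

Conflict found: Predict set conflict for D: { ',' }
The grammar is NOT LL(1).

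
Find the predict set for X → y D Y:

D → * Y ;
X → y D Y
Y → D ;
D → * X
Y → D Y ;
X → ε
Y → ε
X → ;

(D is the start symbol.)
PREDICT(X → y D Y) = (FIRST(RHS) \ {ε}) ∪ (FOLLOW(X) if ε ∈ FIRST(RHS), i.e. RHS ⇒* ε)
FIRST(y D Y) = { 'y' }
ε ∉ FIRST(y D Y), so FOLLOW(X) is not added.
PREDICT(X → y D Y) = { 'y' }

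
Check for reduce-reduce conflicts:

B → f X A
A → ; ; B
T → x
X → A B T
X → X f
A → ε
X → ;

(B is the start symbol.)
No reduce-reduce conflicts

Augment with B' → B and build the canonical LR(0) collection (I0 = CLOSURE({[B' → . B]}), then GOTO on every symbol after a dot until no new states appear). It has 14 states:
  I0: { [B → . f X A], [B' → . B] }  — shift
  I1: { [B' → B .] }  — accept
  I2: { [A → . ; ; B], [A → .], [B → f . X A], [X → . ;], [X → . A B T], [X → . X f] }  — shift, reduce
  I3: { [A → ; . ; B], [X → ; .] }  — shift, reduce
  I4: { [B → . f X A], [X → A . B T] }  — shift
  I5: { [A → . ; ; B], [A → .], [B → f X . A], [X → X . f] }  — shift, reduce
  I6: { [A → ; . ; B] }  — shift
  I7: { [B → f X A .] }  — reduce
  I8: { [X → X f .] }  — reduce
  I9: { [A → ; ; . B], [B → . f X A] }  — shift
  I10: { [A → ; ; B .] }  — reduce
  I11: { [T → . x], [X → A B . T] }  — shift
  I12: { [X → A B T .] }  — reduce
  I13: { [T → x .] }  — reduce

No state contains more than one complete item.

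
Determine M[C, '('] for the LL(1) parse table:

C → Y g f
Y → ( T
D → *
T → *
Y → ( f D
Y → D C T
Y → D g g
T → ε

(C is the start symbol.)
To find M[C, '('], we find productions for C where '(' is in the predict set (PREDICT(N → α) = (FIRST(α) \ {ε}) ∪ (FOLLOW(N) if α ⇒* ε)).

Relevant sets:
  FIRST(Y) = { '(', '*' }

C → Y g f: PREDICT = { '(', '*' }
  '(' is in predict set, so this production goes in M[C, '(']

M[C, '('] = C → Y g f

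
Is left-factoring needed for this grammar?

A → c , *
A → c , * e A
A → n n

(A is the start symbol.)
Left-factoring is needed when two productions for the same non-terminal
share a common prefix on the right-hand side.

Productions for A:
  A → c , *
  A → c , * e A
  A → n n

Found common prefix 'c , *' in productions for A

Answer: Yes, A has productions with common prefix 'c , *'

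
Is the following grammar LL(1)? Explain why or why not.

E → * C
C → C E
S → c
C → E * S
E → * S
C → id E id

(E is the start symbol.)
No. Predict set conflict for E: { '*' }

A grammar is LL(1) if for each non-terminal N with multiple productions, the predict sets of those productions are pairwise disjoint, where PREDICT(N → α) = (FIRST(α) \ {ε}) ∪ (FOLLOW(N) if α ⇒* ε).

Relevant sets:
  FIRST(C) = { '*', 'id' }
  FIRST(E) = { '*' }

For E:
  PREDICT(E → '*' C) = { '*' }
  PREDICT(E → '*' S) = { '*' }
For C:
  PREDICT(C → C E) = { '*', 'id' }
  PREDICT(C → E '*' S) = { '*' }
  PREDICT(C → id E id) = { 'id' }
S has a single production, so nothing to check there.

Conflict found: Predict set conflict for E: { '*' }
The grammar is NOT LL(1).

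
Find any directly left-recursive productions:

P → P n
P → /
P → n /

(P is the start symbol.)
Yes, P is left-recursive

P → P n: LEFT RECURSIVE (starts with P)
P → /: starts with '/'
P → n /: starts with n

The grammar has direct left recursion on: P.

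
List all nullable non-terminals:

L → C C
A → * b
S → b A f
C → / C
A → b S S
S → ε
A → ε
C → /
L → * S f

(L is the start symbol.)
A non-terminal is nullable if it can derive ε (the empty string): either it has an ε-production, or it has a production whose right-hand side consists entirely of nullable non-terminals.

ε-productions: S → ε, A → ε
So S, A are immediately nullable.
No further non-terminal can be added: every production for the remaining non-terminals contains a terminal or a non-nullable non-terminal.
Nullable = { 'A', 'S' }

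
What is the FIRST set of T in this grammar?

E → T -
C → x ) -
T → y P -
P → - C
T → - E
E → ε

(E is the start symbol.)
To compute FIRST(T), examine every production with T on the left-hand side, reading each right-hand side left to right until a non-nullable symbol is reached.

From T → y P -:
  - y is a terminal: add 'y' and stop
From T → - E:
  - '-' is a terminal: add '-' and stop

Collecting: FIRST(T) = { '-', 'y' }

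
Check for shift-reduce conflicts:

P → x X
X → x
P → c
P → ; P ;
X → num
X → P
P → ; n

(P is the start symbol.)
Yes — I8: [X → x .] vs [P → . ; P ;]

A shift-reduce conflict occurs when an LR(0) state has both:
  - a complete (reduce) item [A → α .] (dot at the end), and
  - a shift item [B → β . c γ] (dot before a terminal).

Augment with P' → P and build the canonical LR(0) collection (I0 = CLOSURE({[P' → . P]}), then GOTO on every symbol after a dot until no new states appear). It has 12 states:
  I0: { [P → . ; P ;], [P → . ; n], [P → . c], [P → . x X], [P' → . P] }  — shift
  I1: { [P → . ; P ;], [P → . ; n], [P → . c], [P → . x X], [P → ; . P ;], [P → ; . n] }  — shift
  I2: { [P' → P .] }  — accept
  I3: { [P → c .] }  — reduce
  I4: { [P → . ; P ;], [P → . ; n], [P → . c], [P → . x X], [P → x . X], [X → . P], [X → . num], [X → . x] }  — shift
  I5: { [X → P .] }  — reduce
  I6: { [P → x X .] }  — reduce
  I7: { [X → num .] }  — reduce
  I8: { [P → . ; P ;], [P → . ; n], [P → . c], [P → . x X], [P → x . X], [X → . P], [X → . num], [X → . x], [X → x .] }  — shift, reduce
  I9: { [P → ; P . ;] }  — shift
  I10: { [P → ; n .] }  — reduce
  I11: { [P → ; P ; .] }  — reduce

I8 contains reduce item [X → x .] and shift items [P → . ; P ;], [P → . ; n], [P → . c], [P → . x X], [X → . num], [X → . x] — shift-reduce conflict.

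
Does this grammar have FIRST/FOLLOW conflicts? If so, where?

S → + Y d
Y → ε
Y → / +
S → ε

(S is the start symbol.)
A FIRST/FOLLOW conflict occurs when a non-terminal N has a nullable alternative N → β (β ⇒* ε) and another alternative N → α with FIRST(α) ∩ FOLLOW(N) ≠ ∅: on such a lookahead the parser cannot decide between expanding α and letting N vanish via β.

Nullable non-terminals: S, Y.

S: nullable alternative(s) S → ε; FOLLOW(S) = { $ }
  S → + Y d: FIRST \ {ε} = { '+' } — disjoint from FOLLOW(S)
  S → ε: FIRST \ {ε} = { } — this is the only nullable alternative, skip

Y: nullable alternative(s) Y → ε; FOLLOW(Y) = { 'd' }
  Y → ε: FIRST \ {ε} = { } — this is the only nullable alternative, skip
  Y → / +: FIRST \ {ε} = { '/' } — disjoint from FOLLOW(Y)

No FIRST/FOLLOW conflicts found.

Answer: No FIRST/FOLLOW conflicts.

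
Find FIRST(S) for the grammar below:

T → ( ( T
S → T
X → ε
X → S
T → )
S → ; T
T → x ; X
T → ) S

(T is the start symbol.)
{ '(', ')', ';', 'x' }

FIRST sets of the other non-terminals involved (by the same procedure, iterated to a fixed point):
  FIRST(T) = { '(', ')', 'x' }

From S → T:
  - T is a non-terminal: add FIRST(T) \ {ε} = { '(', ')', 'x' }
    T is not nullable, so stop
From S → ; T:
  - ';' is a terminal: add ';' and stop

Collecting: FIRST(S) = { '(', ')', ';', 'x' }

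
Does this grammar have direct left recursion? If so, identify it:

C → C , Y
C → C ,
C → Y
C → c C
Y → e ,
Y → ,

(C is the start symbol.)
Direct left recursion occurs when N → N α for some non-terminal N (the right-hand side begins with the left-hand side itself).

C → C , Y: LEFT RECURSIVE (starts with C)
C → C ,: LEFT RECURSIVE (starts with C)
C → Y: starts with Y
C → c C: starts with c
Y → e ,: starts with e
Y → ,: starts with ','

The grammar has direct left recursion on: C.

Answer: Yes, C is left-recursive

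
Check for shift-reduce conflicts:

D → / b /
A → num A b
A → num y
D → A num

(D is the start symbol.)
No shift-reduce conflicts

Augment with D' → D and build the canonical LR(0) collection (I0 = CLOSURE({[D' → . D]}), then GOTO on every symbol after a dot until no new states appear). It has 11 states:
  I0: { [A → . num A b], [A → . num y], [D → . / b /], [D → . A num], [D' → . D] }  — shift
  I1: { [D → / . b /] }  — shift
  I2: { [D → A . num] }  — shift
  I3: { [D' → D .] }  — accept
  I4: { [A → . num A b], [A → . num y], [A → num . A b], [A → num . y] }  — shift
  I5: { [A → num A . b] }  — shift
  I6: { [A → num y .] }  — reduce
  I7: { [A → num A b .] }  — reduce
  I8: { [D → A num .] }  — reduce
  I9: { [D → / b . /] }  — shift
  I10: { [D → / b / .] }  — reduce

No state contains both a complete item and a shift item.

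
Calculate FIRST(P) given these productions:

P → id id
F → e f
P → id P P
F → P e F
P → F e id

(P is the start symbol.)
{ 'e', 'id' }

To compute FIRST(P), examine every production with P on the left-hand side, reading each right-hand side left to right until a non-nullable symbol is reached.

FIRST sets of the other non-terminals involved (by the same procedure, iterated to a fixed point):
  FIRST(F) = { 'e', 'id' }

From P → id id:
  - id is a terminal: add 'id' and stop
From P → id P P:
  - id is a terminal: add 'id' and stop
From P → F e id:
  - F is a non-terminal: add FIRST(F) \ {ε} = { 'e', 'id' }
    F is not nullable, so stop

Collecting: FIRST(P) = { 'e', 'id' }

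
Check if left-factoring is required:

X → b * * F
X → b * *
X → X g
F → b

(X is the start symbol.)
Left-factoring is needed when two productions for the same non-terminal
share a common prefix on the right-hand side.

Productions for X:
  X → b * * F
  X → b * *
  X → X g

Found common prefix 'b * *' in productions for X

Answer: Yes, X has productions with common prefix 'b * *'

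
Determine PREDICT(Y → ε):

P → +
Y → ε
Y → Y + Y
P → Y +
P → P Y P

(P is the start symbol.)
{ '+' }

PREDICT(Y → ε) = (FIRST(RHS) \ {ε}) ∪ (FOLLOW(Y) if ε ∈ FIRST(RHS), i.e. RHS ⇒* ε)
The right-hand side is ε (FIRST(ε) = { ε }), so the predict set is FOLLOW(Y) = { '+' }
PREDICT(Y → ε) = { '+' }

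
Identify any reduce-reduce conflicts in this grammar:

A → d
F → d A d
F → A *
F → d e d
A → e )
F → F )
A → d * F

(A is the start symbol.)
No reduce-reduce conflicts

A reduce-reduce conflict occurs when an LR(0) state has two complete items [A → α .] and [B → β .] — both call for a reduction, and with no lookahead the parser cannot choose between them.

Augment with A' → A and build the canonical LR(0) collection (I0 = CLOSURE({[A' → . A]}), then GOTO on every symbol after a dot until no new states appear). It has 15 states:
  I0: { [A → . d * F], [A → . d], [A → . e )], [A' → . A] }  — shift
  I1: { [A' → A .] }  — accept
  I2: { [A → d . * F], [A → d .] }  — shift, reduce
  I3: { [A → e . )] }  — shift
  I4: { [A → e ) .] }  — reduce
  I5: { [A → . d * F], [A → . d], [A → . e )], [A → d * . F], [F → . A *], [F → . F )], [F → . d A d], [F → . d e d] }  — shift
  I6: { [F → A . *] }  — shift
  I7: { [A → d * F .], [F → F . )] }  — shift, reduce
  I8: { [A → . d * F], [A → . d], [A → . e )], [A → d . * F], [A → d .], [F → d . A d], [F → d . e d] }  — shift, reduce
  I9: { [F → d A . d] }  — shift
  I10: { [A → e . )], [F → d e . d] }  — shift
  I11: { [F → d e d .] }  — reduce
  I12: { [F → d A d .] }  — reduce
  I13: { [F → F ) .] }  — reduce
  I14: { [F → A * .] }  — reduce

No state contains more than one complete item.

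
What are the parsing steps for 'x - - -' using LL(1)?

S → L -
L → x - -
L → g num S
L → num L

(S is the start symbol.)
Stack is shown with the top on the left.

Stack      Input      Action
----------------------------
S $        x - - - $  output S → L -
L - $      x - - - $  output L → x - -
x - - - $  x - - - $  match 'x'
- - - $    - - - $    match '-'
- - $      - - $      match '-'
- $        - $        match '-'
$          $          accept

The string is accepted.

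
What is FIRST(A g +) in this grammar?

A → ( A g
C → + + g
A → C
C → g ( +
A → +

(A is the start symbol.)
FIRST sets of the non-terminals involved (from the grammar, by fixed-point iteration):
  FIRST(A) = { '(', '+', 'g' }

To compute FIRST(A g +), process the symbols left to right:
Symbol A is a non-terminal. Add FIRST(A) \ {ε} = { '(', '+', 'g' }
A is not nullable (ε ∉ FIRST(A)), so stop here.
FIRST(A g +) = { '(', '+', 'g' }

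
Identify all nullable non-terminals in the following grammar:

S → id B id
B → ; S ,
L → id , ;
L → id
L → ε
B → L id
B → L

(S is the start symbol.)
A non-terminal is nullable if it can derive ε (the empty string): either it has an ε-production, or it has a production whose right-hand side consists entirely of nullable non-terminals.

ε-productions: L → ε
So L is immediately nullable.
B → L: every symbol on the right is nullable, so B is nullable too.
No further non-terminal can be added: every production for the remaining non-terminals contains a terminal or a non-nullable non-terminal.
Nullable = { 'B', 'L' }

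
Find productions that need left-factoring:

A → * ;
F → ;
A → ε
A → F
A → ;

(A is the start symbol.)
Left-factoring is needed when two productions for the same non-terminal
share a common prefix on the right-hand side.

Productions for A:
  A → * ;
  A → ε
  A → F
  A → ;

No common prefixes found.

Answer: No, left-factoring is not needed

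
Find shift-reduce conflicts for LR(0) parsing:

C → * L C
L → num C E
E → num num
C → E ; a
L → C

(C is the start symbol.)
Yes — I12: [E → num num .] vs [E → num . num]

Augment with C' → C and build the canonical LR(0) collection (I0 = CLOSURE({[C' → . C]}), then GOTO on every symbol after a dot until no new states appear). It has 15 states:
  I0: { [C → . * L C], [C → . E ; a], [C' → . C], [E → . num num] }  — shift
  I1: { [C → * . L C], [C → . * L C], [C → . E ; a], [E → . num num], [L → . C], [L → . num C E] }  — shift
  I2: { [C' → C .] }  — accept
  I3: { [C → E . ; a] }  — shift
  I4: { [E → num . num] }  — shift
  I5: { [E → num num .] }  — reduce
  I6: { [C → E ; . a] }  — shift
  I7: { [C → E ; a .] }  — reduce
  I8: { [L → C .] }  — reduce
  I9: { [C → * L . C], [C → . * L C], [C → . E ; a], [E → . num num] }  — shift
  I10: { [C → . * L C], [C → . E ; a], [E → . num num], [E → num . num], [L → num . C E] }  — shift
  I11: { [E → . num num], [L → num C . E] }  — shift
  I12: { [E → num . num], [E → num num .] }  — shift, reduce
  I13: { [L → num C E .] }  — reduce
  I14: { [C → * L C .] }  — reduce

I12 contains reduce item [E → num num .] and shift item [E → num . num] — shift-reduce conflict.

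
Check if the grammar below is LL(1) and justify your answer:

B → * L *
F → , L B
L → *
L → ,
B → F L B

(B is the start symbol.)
Relevant sets:
  FIRST(F) = { ',' }

For B:
  PREDICT(B → '*' L '*') = { '*' }
  PREDICT(B → F L B) = { ',' }
For L:
  PREDICT(L → '*') = { '*' }
  PREDICT(L → ',') = { ',' }
F has a single production, so nothing to check there.

All predict sets are disjoint. The grammar IS LL(1).

Answer: Yes, the grammar is LL(1).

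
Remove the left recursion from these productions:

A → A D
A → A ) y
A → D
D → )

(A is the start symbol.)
A is directly left-recursive. The standard transformation for
  A → A α₁ | ... | A α_m | β₁ | ... | β_n
is
  A  → β₁ A' | ... | β_n A'
  A' → α₁ A' | ... | α_m A' | ε

A → D becomes A → D A'
A → A D becomes A' → D A'
A → A ) y becomes A' → ) y A'
Add A' → ε

Productions for other non-terminals are unchanged:
  D → )

Resulting grammar:
A → D A'
A' → D A'
A' → ) y A'
A' → ε
D → )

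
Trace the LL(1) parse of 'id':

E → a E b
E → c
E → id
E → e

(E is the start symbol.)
LL(1) parsing maintains a stack (initially the start symbol over $) and the input. At each step: if the stack top is a terminal, match it against the current input token; if it is a non-terminal N, replace it with the RHS of M[N, lookahead] (the unique production whose predict set contains the lookahead).

Stack is shown with the top on the left.

Stack  Input  Action
--------------------
E $    id $   output E → id
id $   id $   match 'id'
$      $      accept

The string is accepted.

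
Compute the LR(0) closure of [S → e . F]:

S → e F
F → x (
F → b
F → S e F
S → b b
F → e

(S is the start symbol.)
Start with: [S → e . F]
  [S → e . F] has the dot before F: add [F → . x (], [F → . b], [F → . S e F], [F → . e]
  [F → . S e F] has the dot before S: add [S → . e F], [S → . b b]
No further items can be added.

CLOSURE = { [F → . S e F], [F → . b], [F → . e], [F → . x (], [S → . b b], [S → . e F], [S → e . F] }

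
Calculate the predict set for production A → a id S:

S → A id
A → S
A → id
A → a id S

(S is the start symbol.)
PREDICT(A → a id S) = (FIRST(RHS) \ {ε}) ∪ (FOLLOW(A) if ε ∈ FIRST(RHS), i.e. RHS ⇒* ε)
FIRST(a id S) = { 'a' }
ε ∉ FIRST(a id S), so FOLLOW(A) is not added.
PREDICT(A → a id S) = { 'a' }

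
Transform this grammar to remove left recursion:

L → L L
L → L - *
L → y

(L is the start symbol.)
L is directly left-recursive. The standard transformation for
  A → A α₁ | ... | A α_m | β₁ | ... | β_n
is
  A  → β₁ A' | ... | β_n A'
  A' → α₁ A' | ... | α_m A' | ε

L → y becomes L → y L'
L → L L becomes L' → L L'
L → L - * becomes L' → - * L'
Add L' → ε

Resulting grammar:
L → y L'
L' → L L'
L' → - * L'
L' → ε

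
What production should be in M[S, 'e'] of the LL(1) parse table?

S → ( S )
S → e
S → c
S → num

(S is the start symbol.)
S → e

To find M[S, 'e'], we find productions for S where 'e' is in the predict set (PREDICT(N → α) = (FIRST(α) \ {ε}) ∪ (FOLLOW(N) if α ⇒* ε)).

S → ( S ): PREDICT = { '(' }
S → e: PREDICT = { 'e' }
  'e' is in predict set, so this production goes in M[S, 'e']
S → c: PREDICT = { 'c' }
S → num: PREDICT = { 'num' }

M[S, 'e'] = S → e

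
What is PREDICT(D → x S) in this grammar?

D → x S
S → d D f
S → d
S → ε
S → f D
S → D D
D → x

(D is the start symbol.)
PREDICT(D → x S) = (FIRST(RHS) \ {ε}) ∪ (FOLLOW(D) if ε ∈ FIRST(RHS), i.e. RHS ⇒* ε)
FIRST(x S) = { 'x' }
ε ∉ FIRST(x S), so FOLLOW(D) is not added.
PREDICT(D → x S) = { 'x' }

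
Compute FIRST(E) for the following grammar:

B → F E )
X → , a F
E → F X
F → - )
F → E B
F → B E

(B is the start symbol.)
{ '-' }

To compute FIRST(E), examine every production with E on the left-hand side, reading each right-hand side left to right until a non-nullable symbol is reached.

FIRST sets of the other non-terminals involved (by the same procedure, iterated to a fixed point):
  FIRST(F) = { '-' }

From E → F X:
  - F is a non-terminal: add FIRST(F) \ {ε} = { '-' }
    F is not nullable, so stop

Collecting: FIRST(E) = { '-' }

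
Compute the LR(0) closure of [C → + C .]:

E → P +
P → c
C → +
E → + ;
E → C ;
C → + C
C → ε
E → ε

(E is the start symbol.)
{ [C → + C .] }

To compute CLOSURE, for each item [A → α.Bβ] where B is a non-terminal, add [B → .γ] for all productions B → γ; repeat for the newly added items until nothing changes.

Start with: [C → + C .]
The dot is at the end, so nothing is added.

CLOSURE = { [C → + C .] }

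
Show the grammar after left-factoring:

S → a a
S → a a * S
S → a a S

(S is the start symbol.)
S → a a S'
S' → ε
S' → * S
S' → S

Left-factoring transforms A → αβ₁ | αβ₂ into A → αA' and A' → β₁ | β₂
(α is the longest common prefix among the alternatives). Repeat until
no nonterminal has two alternatives with a common prefix.

Round 1: S has alternatives sharing prefix 'a a'. Introduce S': S → a a S'
  Add: S' → ε
  Add: S' → * S
  Add: S' → S

No remaining common prefixes — done.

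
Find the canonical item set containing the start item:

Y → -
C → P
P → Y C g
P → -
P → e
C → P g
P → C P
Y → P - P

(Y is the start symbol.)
First, augment the grammar with Y' → Y
I₀ = CLOSURE({ [Y' → . Y] }):
  [Y' → . Y] has the dot before Y: add [Y → . -], [Y → . P - P]
  [Y → . P - P] has the dot before P: add [P → . Y C g], [P → . -], [P → . e], [P → . C P]
  [P → . C P] has the dot before C: add [C → . P], [C → . P g]
No further items can be added.

I₀ = { [C → . P g], [C → . P], [P → . -], [P → . C P], [P → . Y C g], [P → . e], [Y → . -], [Y → . P - P], [Y' → . Y] }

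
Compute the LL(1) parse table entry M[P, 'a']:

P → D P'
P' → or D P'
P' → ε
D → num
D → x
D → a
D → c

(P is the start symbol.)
To find M[P, 'a'], we find productions for P where 'a' is in the predict set (PREDICT(N → α) = (FIRST(α) \ {ε}) ∪ (FOLLOW(N) if α ⇒* ε)).

Relevant sets:
  FIRST(D) = { 'a', 'c', 'num', 'x' }

P → D P': PREDICT = { 'a', 'c', 'num', 'x' }
  'a' is in predict set, so this production goes in M[P, 'a']

M[P, 'a'] = P → D P'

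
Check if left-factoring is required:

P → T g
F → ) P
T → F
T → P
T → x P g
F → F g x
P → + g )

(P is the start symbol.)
Left-factoring is needed when two productions for the same non-terminal
share a common prefix on the right-hand side.

Productions for P:
  P → T g
  P → + g )
Productions for F:
  F → ) P
  F → F g x
Productions for T:
  T → F
  T → P
  T → x P g

No common prefixes found.

Answer: No, left-factoring is not needed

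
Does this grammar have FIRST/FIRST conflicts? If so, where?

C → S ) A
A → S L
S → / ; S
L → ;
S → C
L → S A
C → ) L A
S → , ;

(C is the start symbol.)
A FIRST/FIRST conflict occurs when two productions N → α and N → β for the same non-terminal have FIRST(α) ∩ FIRST(β) ≠ ∅ (with ε ∈ FIRST of a nullable right-hand side, so two nullable alternatives also conflict).

FIRST sets of the non-terminals at (or reachable through a nullable prefix from) the front of some alternative:
  FIRST(S) = { ')', ',', '/' }
  FIRST(C) = { ')', ',', '/' }

Productions for C:
  C → S ) A: FIRST = { ')', ',', '/' }
  C → ) L A: FIRST = { ')' }
Productions for S:
  S → / ; S: FIRST = { '/' }
  S → C: FIRST = { ')', ',', '/' }
  S → , ;: FIRST = { ',' }
Productions for L:
  L → ;: FIRST = { ';' }
  L → S A: FIRST = { ')', ',', '/' }
A has only one production, so no FIRST/FIRST conflict is possible there.

Conflict for C: C → S ) A and C → ) L A
  Overlap: { ')' }
Conflict for S: S → / ; S and S → C
  Overlap: { '/' }
Conflict for S: S → C and S → , ;
  Overlap: { ',' }

Answer: Yes. C → S ')' A / C → ')' L A on { ')' }; S → '/' ';' S / S → C on { '/' }; S → C / S → ',' ';' on { ',' }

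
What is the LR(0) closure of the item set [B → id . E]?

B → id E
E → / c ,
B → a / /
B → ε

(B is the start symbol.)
{ [B → id . E], [E → . / c ,] }

To compute CLOSURE, for each item [A → α.Bβ] where B is a non-terminal, add [B → .γ] for all productions B → γ; repeat for the newly added items until nothing changes.

Start with: [B → id . E]
  [B → id . E] has the dot before E: add [E → . / c ,]
No further items can be added.

CLOSURE = { [B → id . E], [E → . / c ,] }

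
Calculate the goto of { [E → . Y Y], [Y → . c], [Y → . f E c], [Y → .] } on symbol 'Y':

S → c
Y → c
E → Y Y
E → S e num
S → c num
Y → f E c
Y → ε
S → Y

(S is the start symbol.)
{ [E → Y . Y], [Y → . c], [Y → . f E c], [Y → .] }

GOTO(I, 'Y') = CLOSURE({ [A → αX.β] : [A → α.Xβ] ∈ I, X = 'Y' })

Items with dot before 'Y', with the dot advanced:
  [E → . Y Y] → [E → Y . Y]
Closure of the advanced items:
  [E → Y . Y] has the dot before Y: add [Y → . c], [Y → . f E c], [Y → .]

GOTO = { [E → Y . Y], [Y → . c], [Y → . f E c], [Y → .] }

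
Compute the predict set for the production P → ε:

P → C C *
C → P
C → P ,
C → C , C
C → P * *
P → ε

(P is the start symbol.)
{ $, '*', ',' }

PREDICT(P → ε) = (FIRST(RHS) \ {ε}) ∪ (FOLLOW(P) if ε ∈ FIRST(RHS), i.e. RHS ⇒* ε)
The right-hand side is ε (FIRST(ε) = { ε }), so the predict set is FOLLOW(P) = { $, '*', ',' }
PREDICT(P → ε) = { $, '*', ',' }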